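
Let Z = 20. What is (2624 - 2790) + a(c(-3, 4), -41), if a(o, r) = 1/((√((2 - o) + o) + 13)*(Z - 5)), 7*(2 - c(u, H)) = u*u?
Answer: -415817/2505 - √2/2505 ≈ -166.00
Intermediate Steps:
c(u, H) = 2 - u²/7 (c(u, H) = 2 - u*u/7 = 2 - u²/7)
a(o, r) = 1/(195 + 15*√2) (a(o, r) = 1/((√((2 - o) + o) + 13)*(20 - 5)) = 1/((√2 + 13)*15) = 1/((13 + √2)*15) = 1/(195 + 15*√2))
(2624 - 2790) + a(c(-3, 4), -41) = (2624 - 2790) + (13/2505 - √2/2505) = -166 + (13/2505 - √2/2505) = -415817/2505 - √2/2505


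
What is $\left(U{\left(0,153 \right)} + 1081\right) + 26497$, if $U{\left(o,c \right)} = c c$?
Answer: $50987$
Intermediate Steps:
$U{\left(o,c \right)} = c^{2}$
$\left(U{\left(0,153 \right)} + 1081\right) + 26497 = \left(153^{2} + 1081\right) + 26497 = \left(23409 + 1081\right) + 26497 = 24490 + 26497 = 50987$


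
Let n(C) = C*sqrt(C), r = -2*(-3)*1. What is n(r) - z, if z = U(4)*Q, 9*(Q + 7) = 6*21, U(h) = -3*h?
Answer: 84 + 6*sqrt(6) ≈ 98.697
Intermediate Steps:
r = 6 (r = 6*1 = 6)
n(C) = C**(3/2)
Q = 7 (Q = -7 + (6*21)/9 = -7 + (1/9)*126 = -7 + 14 = 7)
z = -84 (z = -3*4*7 = -12*7 = -84)
n(r) - z = 6**(3/2) - 1*(-84) = 6*sqrt(6) + 84 = 84 + 6*sqrt(6)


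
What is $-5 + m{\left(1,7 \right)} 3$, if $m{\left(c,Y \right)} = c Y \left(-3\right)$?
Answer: $-68$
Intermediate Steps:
$m{\left(c,Y \right)} = - 3 Y c$ ($m{\left(c,Y \right)} = Y c \left(-3\right) = - 3 Y c$)
$-5 + m{\left(1,7 \right)} 3 = -5 + \left(-3\right) 7 \cdot 1 \cdot 3 = -5 - 63 = -68$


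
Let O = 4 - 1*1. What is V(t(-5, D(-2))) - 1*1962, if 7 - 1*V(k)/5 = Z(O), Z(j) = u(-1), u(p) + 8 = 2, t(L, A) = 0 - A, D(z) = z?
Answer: -1897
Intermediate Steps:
t(L, A) = -A
O = 3 (O = 4 - 1 = 3)
u(p) = -6 (u(p) = -8 + 2 = -6)
Z(j) = -6
V(k) = 65 (V(k) = 35 - 5*(-6) = 35 + 30 = 65)
V(t(-5, D(-2))) - 1*1962 = 65 - 1*1962 = 65 - 1962 = -1897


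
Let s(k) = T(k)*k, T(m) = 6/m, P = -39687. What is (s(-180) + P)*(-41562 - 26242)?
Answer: 2690530524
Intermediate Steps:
s(k) = 6 (s(k) = (6/k)*k = 6)
(s(-180) + P)*(-41562 - 26242) = (6 - 39687)*(-41562 - 26242) = -39681*(-67804) = 2690530524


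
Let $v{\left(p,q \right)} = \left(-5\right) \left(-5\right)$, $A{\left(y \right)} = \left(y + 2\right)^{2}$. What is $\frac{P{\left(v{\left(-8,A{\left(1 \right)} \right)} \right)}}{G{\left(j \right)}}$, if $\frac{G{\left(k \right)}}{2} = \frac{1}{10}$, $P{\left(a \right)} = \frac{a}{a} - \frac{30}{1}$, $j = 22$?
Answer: $-145$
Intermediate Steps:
$A{\left(y \right)} = \left(2 + y\right)^{2}$
$v{\left(p,q \right)} = 25$
$P{\left(a \right)} = -29$ ($P{\left(a \right)} = 1 - 30 = -29$)
$G{\left(k \right)} = \frac{1}{5}$ ($G{\left(k \right)} = \frac{2}{10} = 2 \cdot \frac{1}{10} = \frac{1}{5}$)
$\frac{P{\left(v{\left(-8,A{\left(1 \right)} \right)} \right)}}{G{\left(j \right)}} = - 29 \frac{1}{\frac{1}{5}} = \left(-29\right) 5 = -145$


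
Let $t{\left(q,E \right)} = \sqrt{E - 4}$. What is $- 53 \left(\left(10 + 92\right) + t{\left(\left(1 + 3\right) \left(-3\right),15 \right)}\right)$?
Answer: $-5406 - 53 \sqrt{11} \approx -5581.8$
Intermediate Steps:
$t{\left(q,E \right)} = \sqrt{-4 + E}$
$- 53 \left(\left(10 + 92\right) + t{\left(\left(1 + 3\right) \left(-3\right),15 \right)}\right) = - 53 \left(\left(10 + 92\right) + \sqrt{-4 + 15}\right) = - 53 \left(102 + \sqrt{11}\right) = -5406 - 53 \sqrt{11}$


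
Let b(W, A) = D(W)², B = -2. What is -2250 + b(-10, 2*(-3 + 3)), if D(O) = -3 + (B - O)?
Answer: -2225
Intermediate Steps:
D(O) = -5 - O (D(O) = -3 + (-2 - O) = -5 - O)
b(W, A) = (-5 - W)²
-2250 + b(-10, 2*(-3 + 3)) = -2250 + (5 - 10)² = -2250 + (-5)² = -2250 + 25 = -2225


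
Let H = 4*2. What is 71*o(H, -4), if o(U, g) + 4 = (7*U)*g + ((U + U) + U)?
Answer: -14484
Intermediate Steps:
H = 8
o(U, g) = -4 + 3*U + 7*U*g (o(U, g) = -4 + ((7*U)*g + ((U + U) + U)) = -4 + (7*U*g + (2*U + U)) = -4 + (7*U*g + 3*U) = -4 + (3*U + 7*U*g) = -4 + 3*U + 7*U*g)
71*o(H, -4) = 71*(-4 + 3*8 + 7*8*(-4)) = 71*(-4 + 24 - 224) = 71*(-204) = -14484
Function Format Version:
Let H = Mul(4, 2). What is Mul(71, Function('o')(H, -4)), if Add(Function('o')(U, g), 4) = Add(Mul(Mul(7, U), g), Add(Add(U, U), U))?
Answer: -14484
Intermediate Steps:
H = 8
Function('o')(U, g) = Add(-4, Mul(3, U), Mul(7, U, g)) (Function('o')(U, g) = Add(-4, Add(Mul(Mul(7, U), g), Add(Add(U, U), U))) = Add(-4, Add(Mul(7, U, g), Add(Mul(2, U), U))) = Add(-4, Add(Mul(7, U, g), Mul(3, U))) = Add(-4, Add(Mul(3, U), Mul(7, U, g))) = Add(-4, Mul(3, U), Mul(7, U, g)))
Mul(71, Function('o')(H, -4)) = Mul(71, Add(-4, Mul(3, 8), Mul(7, 8, -4))) = Mul(71, Add(-4, 24, -224)) = Mul(71, -204) = -14484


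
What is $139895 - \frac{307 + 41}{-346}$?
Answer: $\frac{24202009}{173} \approx 1.399 \cdot 10^{5}$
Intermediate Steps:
$139895 - \frac{307 + 41}{-346} = 139895 - 348 \left(- \frac{1}{346}\right) = 139895 - - \frac{174}{173} = 139895 + \frac{174}{173} = \frac{24202009}{173}$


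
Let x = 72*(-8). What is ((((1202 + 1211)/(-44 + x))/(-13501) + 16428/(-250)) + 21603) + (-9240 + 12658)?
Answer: 5222280881289/209265500 ≈ 24955.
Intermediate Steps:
x = -576
((((1202 + 1211)/(-44 + x))/(-13501) + 16428/(-250)) + 21603) + (-9240 + 12658) = ((((1202 + 1211)/(-44 - 576))/(-13501) + 16428/(-250)) + 21603) + (-9240 + 12658) = (((2413/(-620))*(-1/13501) + 16428*(-1/250)) + 21603) + 3418 = (((2413*(-1/620))*(-1/13501) - 8214/125) + 21603) + 3418 = ((-2413/620*(-1/13501) - 8214/125) + 21603) + 3418 = ((2413/8370620 - 8214/125) + 21603) + 3418 = (-13751194211/209265500 + 21603) + 3418 = 4507011402289/209265500 + 3418 = 5222280881289/209265500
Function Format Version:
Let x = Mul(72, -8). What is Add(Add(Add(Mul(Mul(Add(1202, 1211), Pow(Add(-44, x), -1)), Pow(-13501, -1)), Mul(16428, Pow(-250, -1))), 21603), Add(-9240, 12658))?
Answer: Rational(5222280881289, 209265500) ≈ 24955.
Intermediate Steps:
x = -576
Add(Add(Add(Mul(Mul(Add(1202, 1211), Pow(Add(-44, x), -1)), Pow(-13501, -1)), Mul(16428, Pow(-250, -1))), 21603), Add(-9240, 12658)) = Add(Add(Add(Mul(Mul(Add(1202, 1211), Pow(Add(-44, -576), -1)), Pow(-13501, -1)), Mul(16428, Pow(-250, -1))), 21603), Add(-9240, 12658)) = Add(Add(Add(Mul(Mul(2413, Pow(-620, -1)), Rational(-1, 13501)), Mul(16428, Rational(-1, 250))), 21603), 3418) = Add(Add(Add(Mul(Mul(2413, Rational(-1, 620)), Rational(-1, 13501)), Rational(-8214, 125)), 21603), 3418) = Add(Add(Add(Mul(Rational(-2413, 620), Rational(-1, 13501)), Rational(-8214, 125)), 21603), 3418) = Add(Add(Add(Rational(2413, 8370620), Rational(-8214, 125)), 21603), 3418) = Add(Add(Rational(-13751194211, 209265500), 21603), 3418) = Add(Rational(4507011402289, 209265500), 3418) = Rational(5222280881289, 209265500)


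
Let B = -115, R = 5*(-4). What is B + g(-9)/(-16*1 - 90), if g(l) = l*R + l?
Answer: -12361/106 ≈ -116.61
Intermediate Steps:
R = -20
g(l) = -19*l (g(l) = l*(-20) + l = -20*l + l = -19*l)
B + g(-9)/(-16*1 - 90) = -115 + (-19*(-9))/(-16*1 - 90) = -115 + 171/(-16 - 90) = -115 + 171/(-106) = -115 - 1/106*171 = -115 - 171/106 = -12361/106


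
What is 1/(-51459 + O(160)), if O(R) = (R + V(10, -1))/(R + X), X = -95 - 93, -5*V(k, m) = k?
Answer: -14/720505 ≈ -1.9431e-5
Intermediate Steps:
V(k, m) = -k/5
X = -188
O(R) = (-2 + R)/(-188 + R) (O(R) = (R - 1/5*10)/(R - 188) = (R - 2)/(-188 + R) = (-2 + R)/(-188 + R))
1/(-51459 + O(160)) = 1/(-51459 + (-2 + 160)/(-188 + 160)) = 1/(-51459 + 158/(-28)) = 1/(-51459 - 1/28*158) = 1/(-51459 - 79/14) = 1/(-720505/14) = -14/720505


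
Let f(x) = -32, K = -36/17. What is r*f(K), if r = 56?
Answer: -1792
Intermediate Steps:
K = -36/17 (K = -36*1/17 = -36/17 ≈ -2.1176)
r*f(K) = 56*(-32) = -1792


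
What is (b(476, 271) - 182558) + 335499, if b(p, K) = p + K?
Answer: 153688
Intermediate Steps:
b(p, K) = K + p
(b(476, 271) - 182558) + 335499 = ((271 + 476) - 182558) + 335499 = (747 - 182558) + 335499 = -181811 + 335499 = 153688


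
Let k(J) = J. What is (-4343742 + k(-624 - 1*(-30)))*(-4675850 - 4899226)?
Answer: 41597347369536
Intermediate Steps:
(-4343742 + k(-624 - 1*(-30)))*(-4675850 - 4899226) = (-4343742 + (-624 - 1*(-30)))*(-4675850 - 4899226) = (-4343742 + (-624 + 30))*(-9575076) = (-4343742 - 594)*(-9575076) = -4344336*(-9575076) = 41597347369536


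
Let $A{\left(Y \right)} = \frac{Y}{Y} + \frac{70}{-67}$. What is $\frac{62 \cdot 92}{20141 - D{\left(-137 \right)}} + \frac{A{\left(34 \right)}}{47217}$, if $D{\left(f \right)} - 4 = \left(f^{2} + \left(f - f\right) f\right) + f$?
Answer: $\frac{6014940647}{1587042065} \approx 3.79$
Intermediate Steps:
$D{\left(f \right)} = 4 + f + f^{2}$ ($D{\left(f \right)} = 4 + \left(\left(f^{2} + \left(f - f\right) f\right) + f\right) = 4 + \left(\left(f^{2} + 0 f\right) + f\right) = 4 + \left(\left(f^{2} + 0\right) + f\right) = 4 + \left(f^{2} + f\right) = 4 + \left(f + f^{2}\right) = 4 + f + f^{2}$)
$A{\left(Y \right)} = - \frac{3}{67}$ ($A{\left(Y \right)} = 1 + 70 \left(- \frac{1}{67}\right) = 1 - \frac{70}{67} = - \frac{3}{67}$)
$\frac{62 \cdot 92}{20141 - D{\left(-137 \right)}} + \frac{A{\left(34 \right)}}{47217} = \frac{62 \cdot 92}{20141 - \left(4 - 137 + \left(-137\right)^{2}\right)} - \frac{3}{67 \cdot 47217} = \frac{5704}{20141 - \left(4 - 137 + 18769\right)} - \frac{1}{1054513} = \frac{5704}{20141 - 18636} - \frac{1}{1054513} = \frac{5704}{1505} - \frac{1}{1054513} = \frac{6014940647}{1587042065}$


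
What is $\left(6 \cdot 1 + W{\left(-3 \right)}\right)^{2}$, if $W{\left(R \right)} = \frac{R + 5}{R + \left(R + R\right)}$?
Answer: $\frac{2704}{81} \approx 33.383$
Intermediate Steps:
$W{\left(R \right)} = \frac{5 + R}{3 R}$ ($W{\left(R \right)} = \frac{5 + R}{R + 2 R} = \frac{5 + R}{3 R}$)
$\left(6 \cdot 1 + W{\left(-3 \right)}\right)^{2} = \left(6 \cdot 1 + \frac{5 - 3}{3 \left(-3\right)}\right)^{2} = \left(6 + \frac{1}{3} \left(- \frac{1}{3}\right) 2\right)^{2} = \left(6 - \frac{2}{9}\right)^{2} = \left(\frac{52}{9}\right)^{2} = \frac{2704}{81}$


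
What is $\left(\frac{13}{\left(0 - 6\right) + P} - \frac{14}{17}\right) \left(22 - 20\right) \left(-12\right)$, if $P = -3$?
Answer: $\frac{2776}{51} \approx 54.431$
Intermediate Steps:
$\left(\frac{13}{\left(0 - 6\right) + P} - \frac{14}{17}\right) \left(22 - 20\right) \left(-12\right) = \left(\frac{13}{\left(0 - 6\right) - 3} - \frac{14}{17}\right) \left(22 - 20\right) \left(-12\right) = \left(\frac{13}{-6 - 3} - \frac{14}{17}\right) \left(22 - 20\right) \left(-12\right) = \left(\frac{13}{-9} - \frac{14}{17}\right) 2 \left(-12\right) = \left(13 \left(- \frac{1}{9}\right) - \frac{14}{17}\right) 2 \left(-12\right) = \left(- \frac{13}{9} - \frac{14}{17}\right) 2 \left(-12\right) = \left(- \frac{347}{153}\right) 2 \left(-12\right) = \left(- \frac{694}{153}\right) \left(-12\right) = \frac{2776}{51}$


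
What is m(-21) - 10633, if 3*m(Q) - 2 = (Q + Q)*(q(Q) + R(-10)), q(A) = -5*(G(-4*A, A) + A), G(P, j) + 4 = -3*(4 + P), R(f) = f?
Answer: -92167/3 ≈ -30722.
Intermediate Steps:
G(P, j) = -16 - 3*P (G(P, j) = -4 - 3*(4 + P) = -4 + (-12 - 3*P) = -16 - 3*P)
q(A) = 80 - 65*A (q(A) = -5*((-16 - (-12)*A) + A) = -5*((-16 + 12*A) + A) = -5*(-16 + 13*A) = 80 - 65*A)
m(Q) = 2/3 + 2*Q*(70 - 65*Q)/3 (m(Q) = 2/3 + ((Q + Q)*((80 - 65*Q) - 10))/3 = 2/3 + ((2*Q)*(70 - 65*Q))/3 = 2/3 + (2*Q*(70 - 65*Q))/3 = 2/3 + 2*Q*(70 - 65*Q)/3)
m(-21) - 10633 = (2/3 - 130/3*(-21)**2 + (140/3)*(-21)) - 10633 = (2/3 - 130/3*441 - 980) - 10633 = (2/3 - 19110 - 980) - 10633 = -60268/3 - 10633 = -92167/3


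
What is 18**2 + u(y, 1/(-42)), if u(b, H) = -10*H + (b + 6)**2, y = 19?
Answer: 19934/21 ≈ 949.24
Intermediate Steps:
u(b, H) = (6 + b)**2 - 10*H (u(b, H) = -10*H + (6 + b)**2 = (6 + b)**2 - 10*H)
18**2 + u(y, 1/(-42)) = 18**2 + ((6 + 19)**2 - 10/(-42)) = 324 + (25**2 - 10*(-1/42)) = 324 + (625 + 5/21) = 324 + 13130/21 = 19934/21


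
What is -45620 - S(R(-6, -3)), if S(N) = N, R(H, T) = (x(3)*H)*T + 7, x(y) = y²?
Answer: -45789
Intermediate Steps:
R(H, T) = 7 + 9*H*T (R(H, T) = (3²*H)*T + 7 = (9*H)*T + 7 = 9*H*T + 7 = 7 + 9*H*T)
-45620 - S(R(-6, -3)) = -45620 - (7 + 9*(-6)*(-3)) = -45620 - (7 + 162) = -45620 - 1*169 = -45620 - 169 = -45789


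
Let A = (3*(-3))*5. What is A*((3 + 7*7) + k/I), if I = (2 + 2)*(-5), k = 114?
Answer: -4167/2 ≈ -2083.5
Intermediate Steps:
I = -20 (I = 4*(-5) = -20)
A = -45 (A = -9*5 = -45)
A*((3 + 7*7) + k/I) = -45*((3 + 7*7) + 114/(-20)) = -45*((3 + 49) + 114*(-1/20)) = -45*(52 - 57/10) = -45*463/10 = -4167/2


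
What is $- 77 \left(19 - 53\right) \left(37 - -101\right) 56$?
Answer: $20231904$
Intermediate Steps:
$- 77 \left(19 - 53\right) \left(37 - -101\right) 56 = - 77 \left(- 34 \left(37 + 101\right)\right) 56 = - 77 \left(\left(-34\right) 138\right) 56 = \left(-77\right) \left(-4692\right) 56 = 361284 \cdot 56 = 20231904$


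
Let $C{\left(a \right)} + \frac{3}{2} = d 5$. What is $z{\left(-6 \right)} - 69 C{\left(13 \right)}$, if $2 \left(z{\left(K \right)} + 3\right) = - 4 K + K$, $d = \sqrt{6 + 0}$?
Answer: $\frac{219}{2} - 345 \sqrt{6} \approx -735.57$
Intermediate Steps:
$d = \sqrt{6} \approx 2.4495$
$z{\left(K \right)} = -3 - \frac{3 K}{2}$ ($z{\left(K \right)} = -3 + \frac{- 4 K + K}{2} = -3 + \frac{\left(-3\right) K}{2} = -3 - \frac{3 K}{2}$)
$C{\left(a \right)} = - \frac{3}{2} + 5 \sqrt{6}$ ($C{\left(a \right)} = - \frac{3}{2} + \sqrt{6} \cdot 5 = - \frac{3}{2} + 5 \sqrt{6}$)
$z{\left(-6 \right)} - 69 C{\left(13 \right)} = \left(-3 - -9\right) - 69 \left(- \frac{3}{2} + 5 \sqrt{6}\right) = \left(-3 + 9\right) + \left(\frac{207}{2} - 345 \sqrt{6}\right) = 6 + \left(\frac{207}{2} - 345 \sqrt{6}\right) = \frac{219}{2} - 345 \sqrt{6}$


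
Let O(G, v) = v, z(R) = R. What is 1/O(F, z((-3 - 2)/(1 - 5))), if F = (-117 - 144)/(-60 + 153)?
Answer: 4/5 ≈ 0.80000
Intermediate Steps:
F = -87/31 (F = -261/93 = -261*1/93 = -87/31 ≈ -2.8064)
1/O(F, z((-3 - 2)/(1 - 5))) = 1/((-3 - 2)/(1 - 5)) = 1/(-5/(-4)) = 1/(-5*(-1/4)) = 1/(5/4) = 4/5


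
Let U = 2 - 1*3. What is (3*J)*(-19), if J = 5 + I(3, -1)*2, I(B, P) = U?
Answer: -171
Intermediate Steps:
U = -1 (U = 2 - 3 = -1)
I(B, P) = -1
J = 3 (J = 5 - 1*2 = 5 - 2 = 3)
(3*J)*(-19) = (3*3)*(-19) = 9*(-19) = -171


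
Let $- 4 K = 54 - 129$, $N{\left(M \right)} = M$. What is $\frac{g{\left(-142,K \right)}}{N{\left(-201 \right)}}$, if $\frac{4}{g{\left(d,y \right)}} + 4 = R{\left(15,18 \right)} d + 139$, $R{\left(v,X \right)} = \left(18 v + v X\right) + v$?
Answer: $\frac{4}{15813675} \approx 2.5295 \cdot 10^{-7}$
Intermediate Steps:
$R{\left(v,X \right)} = 19 v + X v$ ($R{\left(v,X \right)} = \left(18 v + X v\right) + v = 19 v + X v$)
$K = \frac{75}{4}$ ($K = - \frac{54 - 129}{4} = \left(- \frac{1}{4}\right) \left(-75\right) = \frac{75}{4} \approx 18.75$)
$g{\left(d,y \right)} = \frac{4}{135 + 555 d}$ ($g{\left(d,y \right)} = \frac{4}{-4 + \left(15 \left(19 + 18\right) d + 139\right)} = \frac{4}{-4 + \left(15 \cdot 37 d + 139\right)} = \frac{4}{-4 + \left(555 d + 139\right)} = \frac{4}{-4 + \left(139 + 555 d\right)} = \frac{4}{135 + 555 d}$)
$\frac{g{\left(-142,K \right)}}{N{\left(-201 \right)}} = \frac{\frac{4}{15} \frac{1}{9 + 37 \left(-142\right)}}{-201} = \frac{4}{15 \left(9 - 5254\right)} \left(- \frac{1}{201}\right) = \frac{4}{15 \left(-5245\right)} \left(- \frac{1}{201}\right) = \frac{4}{15} \left(- \frac{1}{5245}\right) \left(- \frac{1}{201}\right) = \left(- \frac{4}{78675}\right) \left(- \frac{1}{201}\right) = \frac{4}{15813675}$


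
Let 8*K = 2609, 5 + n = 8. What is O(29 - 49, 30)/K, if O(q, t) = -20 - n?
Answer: -184/2609 ≈ -0.070525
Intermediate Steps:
n = 3 (n = -5 + 8 = 3)
O(q, t) = -23 (O(q, t) = -20 - 1*3 = -20 - 3 = -23)
K = 2609/8 (K = (⅛)*2609 = 2609/8 ≈ 326.13)
O(29 - 49, 30)/K = -23/2609/8 = -23*8/2609 = -184/2609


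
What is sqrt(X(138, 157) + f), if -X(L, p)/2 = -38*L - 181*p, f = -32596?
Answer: sqrt(34726) ≈ 186.35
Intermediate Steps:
X(L, p) = 76*L + 362*p (X(L, p) = -2*(-38*L - 181*p) = -2*(-181*p - 38*L) = 76*L + 362*p)
sqrt(X(138, 157) + f) = sqrt((76*138 + 362*157) - 32596) = sqrt((10488 + 56834) - 32596) = sqrt(67322 - 32596) = sqrt(34726)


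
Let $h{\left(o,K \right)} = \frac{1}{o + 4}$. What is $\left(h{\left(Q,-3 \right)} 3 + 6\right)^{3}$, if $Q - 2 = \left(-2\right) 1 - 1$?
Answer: $343$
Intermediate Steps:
$Q = -1$ ($Q = 2 - 3 = -1$)
$h{\left(o,K \right)} = \frac{1}{4 + o}$
$\left(h{\left(Q,-3 \right)} 3 + 6\right)^{3} = \left(\frac{1}{4 - 1} \cdot 3 + 6\right)^{3} = \left(\frac{1}{3} \cdot 3 + 6\right)^{3} = \left(1 + 6\right)^{3} = 7^{3} = 343$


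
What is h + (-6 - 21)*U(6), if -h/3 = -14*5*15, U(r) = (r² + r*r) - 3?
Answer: 1287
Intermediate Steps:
U(r) = -3 + 2*r² (U(r) = (r² + r²) - 3 = 2*r² - 3 = -3 + 2*r²)
h = 3150 (h = -3*(-14*5)*15 = -(-210)*15 = -3*(-1050) = 3150)
h + (-6 - 21)*U(6) = 3150 + (-6 - 21)*(-3 + 2*6²) = 3150 - 27*(-3 + 2*36) = 3150 - 27*(-3 + 72) = 3150 - 27*69 = 3150 - 1863 = 1287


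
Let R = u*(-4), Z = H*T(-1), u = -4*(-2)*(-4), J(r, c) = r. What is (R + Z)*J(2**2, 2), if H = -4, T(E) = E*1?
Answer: 528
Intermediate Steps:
T(E) = E
u = -32 (u = 8*(-4) = -32)
Z = 4 (Z = -4*(-1) = 4)
R = 128 (R = -32*(-4) = 128)
(R + Z)*J(2**2, 2) = (128 + 4)*2**2 = 132*4 = 528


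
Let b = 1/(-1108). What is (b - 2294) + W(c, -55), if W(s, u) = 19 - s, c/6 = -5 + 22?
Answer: -2633717/1108 ≈ -2377.0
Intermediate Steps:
c = 102 (c = 6*(-5 + 22) = 6*17 = 102)
b = -1/1108 ≈ -0.00090253
(b - 2294) + W(c, -55) = (-1/1108 - 2294) + (19 - 1*102) = -2541753/1108 + (19 - 102) = -2541753/1108 - 83 = -2633717/1108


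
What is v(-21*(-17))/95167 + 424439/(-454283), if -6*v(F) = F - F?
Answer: -424439/454283 ≈ -0.93431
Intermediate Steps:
v(F) = 0 (v(F) = -(F - F)/6 = -⅙*0 = 0)
v(-21*(-17))/95167 + 424439/(-454283) = 0/95167 + 424439/(-454283) = 0*(1/95167) + 424439*(-1/454283) = 0 - 424439/454283 = -424439/454283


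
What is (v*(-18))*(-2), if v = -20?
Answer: -720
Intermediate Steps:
(v*(-18))*(-2) = -20*(-18)*(-2) = 360*(-2) = -720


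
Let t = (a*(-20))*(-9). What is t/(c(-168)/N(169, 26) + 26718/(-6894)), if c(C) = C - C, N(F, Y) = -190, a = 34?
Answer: -7031880/4453 ≈ -1579.1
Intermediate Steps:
c(C) = 0
t = 6120 (t = (34*(-20))*(-9) = -680*(-9) = 6120)
t/(c(-168)/N(169, 26) + 26718/(-6894)) = 6120/(0/(-190) + 26718/(-6894)) = 6120/(0*(-1/190) + 26718*(-1/6894)) = 6120/(0 - 4453/1149) = 6120/(-4453/1149) = 6120*(-1149/4453) = -7031880/4453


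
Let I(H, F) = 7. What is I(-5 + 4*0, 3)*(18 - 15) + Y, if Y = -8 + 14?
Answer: 27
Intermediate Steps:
Y = 6
I(-5 + 4*0, 3)*(18 - 15) + Y = 7*(18 - 15) + 6 = 7*3 + 6 = 21 + 6 = 27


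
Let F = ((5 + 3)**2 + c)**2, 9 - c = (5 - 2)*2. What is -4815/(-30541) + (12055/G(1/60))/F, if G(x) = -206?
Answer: 4084422455/28242301094 ≈ 0.14462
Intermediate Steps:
c = 3 (c = 9 - (5 - 2)*2 = 9 - 3*2 = 9 - 1*6 = 9 - 6 = 3)
F = 4489 (F = ((5 + 3)**2 + 3)**2 = (8**2 + 3)**2 = (64 + 3)**2 = 67**2 = 4489)
-4815/(-30541) + (12055/G(1/60))/F = -4815/(-30541) + (12055/(-206))/4489 = -4815*(-1/30541) + (12055*(-1/206))*(1/4489) = 4815/30541 - 12055/206*1/4489 = 4815/30541 - 12055/924734 = 4084422455/28242301094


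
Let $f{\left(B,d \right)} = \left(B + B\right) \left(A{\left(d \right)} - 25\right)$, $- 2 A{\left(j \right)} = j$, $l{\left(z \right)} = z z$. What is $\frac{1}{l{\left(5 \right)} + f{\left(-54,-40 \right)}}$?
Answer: $\frac{1}{565} \approx 0.0017699$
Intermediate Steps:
$l{\left(z \right)} = z^{2}$
$A{\left(j \right)} = - \frac{j}{2}$
$f{\left(B,d \right)} = 2 B \left(-25 - \frac{d}{2}\right)$ ($f{\left(B,d \right)} = \left(B + B\right) \left(- \frac{d}{2} - 25\right) = 2 B \left(-25 - \frac{d}{2}\right)$)
$\frac{1}{l{\left(5 \right)} + f{\left(-54,-40 \right)}} = \frac{1}{5^{2} - - 54 \left(50 - 40\right)} = \frac{1}{25 - \left(-54\right) 10} = \frac{1}{25 + 540} = \frac{1}{565}$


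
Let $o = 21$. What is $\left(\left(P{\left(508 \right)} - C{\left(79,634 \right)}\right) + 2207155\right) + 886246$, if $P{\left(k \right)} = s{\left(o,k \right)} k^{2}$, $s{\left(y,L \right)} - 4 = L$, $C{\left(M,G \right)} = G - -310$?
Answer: $135221225$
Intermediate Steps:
$C{\left(M,G \right)} = 310 + G$ ($C{\left(M,G \right)} = G + 310 = 310 + G$)
$s{\left(y,L \right)} = 4 + L$
$P{\left(k \right)} = k^{2} \left(4 + k\right)$ ($P{\left(k \right)} = \left(4 + k\right) k^{2} = k^{2} \left(4 + k\right)$)
$\left(\left(P{\left(508 \right)} - C{\left(79,634 \right)}\right) + 2207155\right) + 886246 = \left(\left(508^{2} \left(4 + 508\right) - \left(310 + 634\right)\right) + 2207155\right) + 886246 = \left(\left(258064 \cdot 512 - 944\right) + 2207155\right) + 886246 = \left(\left(132128768 - 944\right) + 2207155\right) + 886246 = \left(132127824 + 2207155\right) + 886246 = 134334979 + 886246 = 135221225$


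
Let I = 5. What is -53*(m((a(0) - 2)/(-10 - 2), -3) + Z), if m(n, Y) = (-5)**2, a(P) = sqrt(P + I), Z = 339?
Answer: -19292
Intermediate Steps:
a(P) = sqrt(5 + P) (a(P) = sqrt(P + 5) = sqrt(5 + P))
m(n, Y) = 25
-53*(m((a(0) - 2)/(-10 - 2), -3) + Z) = -53*(25 + 339) = -53*364 = -19292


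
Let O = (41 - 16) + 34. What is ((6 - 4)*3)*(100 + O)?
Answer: 954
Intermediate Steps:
O = 59 (O = 25 + 34 = 59)
((6 - 4)*3)*(100 + O) = ((6 - 4)*3)*(100 + 59) = (2*3)*159 = 6*159 = 954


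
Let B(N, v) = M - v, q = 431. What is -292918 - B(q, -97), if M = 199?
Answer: -293214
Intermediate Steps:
B(N, v) = 199 - v
-292918 - B(q, -97) = -292918 - (199 - 1*(-97)) = -292918 - (199 + 97) = -292918 - 1*296 = -292918 - 296 = -293214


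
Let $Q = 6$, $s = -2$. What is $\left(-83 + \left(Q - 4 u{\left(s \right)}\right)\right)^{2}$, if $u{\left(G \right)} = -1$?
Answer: $5329$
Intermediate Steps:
$\left(-83 + \left(Q - 4 u{\left(s \right)}\right)\right)^{2} = \left(-83 + \left(6 - -4\right)\right)^{2} = \left(-83 + \left(6 + 4\right)\right)^{2} = \left(-83 + 10\right)^{2} = \left(-73\right)^{2} = 5329$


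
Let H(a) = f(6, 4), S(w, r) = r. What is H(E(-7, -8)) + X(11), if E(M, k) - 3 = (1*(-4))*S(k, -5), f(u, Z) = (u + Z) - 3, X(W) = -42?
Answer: -35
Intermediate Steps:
f(u, Z) = -3 + Z + u (f(u, Z) = (Z + u) - 3 = -3 + Z + u)
E(M, k) = 23 (E(M, k) = 3 + (1*(-4))*(-5) = 3 - 4*(-5) = 3 + 20 = 23)
H(a) = 7 (H(a) = -3 + 4 + 6 = 7)
H(E(-7, -8)) + X(11) = 7 - 42 = -35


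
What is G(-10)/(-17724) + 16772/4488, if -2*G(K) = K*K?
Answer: 1032956/276199 ≈ 3.7399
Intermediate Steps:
G(K) = -K²/2 (G(K) = -K*K/2 = -K²/2)
G(-10)/(-17724) + 16772/4488 = -½*(-10)²/(-17724) + 16772/4488 = -½*100*(-1/17724) + 16772*(1/4488) = -50*(-1/17724) + 4193/1122 = 25/8862 + 4193/1122 = 1032956/276199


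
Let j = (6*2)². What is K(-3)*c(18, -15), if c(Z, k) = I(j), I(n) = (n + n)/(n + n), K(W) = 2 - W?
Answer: 5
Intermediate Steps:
j = 144 (j = 12² = 144)
I(n) = 1 (I(n) = (2*n)/((2*n)) = (2*n)*(1/(2*n)) = 1)
c(Z, k) = 1
K(-3)*c(18, -15) = (2 - 1*(-3))*1 = (2 + 3)*1 = 5*1 = 5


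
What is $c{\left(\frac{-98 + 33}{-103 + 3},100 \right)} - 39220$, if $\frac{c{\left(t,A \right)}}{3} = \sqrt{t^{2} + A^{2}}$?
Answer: $-39220 + \frac{3 \sqrt{4000169}}{20} \approx -38920.0$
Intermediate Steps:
$c{\left(t,A \right)} = 3 \sqrt{A^{2} + t^{2}}$ ($c{\left(t,A \right)} = 3 \sqrt{t^{2} + A^{2}} = 3 \sqrt{A^{2} + t^{2}}$)
$c{\left(\frac{-98 + 33}{-103 + 3},100 \right)} - 39220 = 3 \sqrt{100^{2} + \left(\frac{-98 + 33}{-103 + 3}\right)^{2}} - 39220 = 3 \sqrt{10000 + \left(- \frac{65}{-100}\right)^{2}} - 39220 = 3 \sqrt{10000 + \left(\left(-65\right) \left(- \frac{1}{100}\right)\right)^{2}} - 39220 = 3 \sqrt{10000 + \left(\frac{13}{20}\right)^{2}} - 39220 = 3 \sqrt{10000 + \frac{169}{400}} - 39220 = 3 \sqrt{\frac{4000169}{400}} - 39220 = 3 \frac{\sqrt{4000169}}{20} - 39220 = \frac{3 \sqrt{4000169}}{20} - 39220 = -39220 + \frac{3 \sqrt{4000169}}{20}$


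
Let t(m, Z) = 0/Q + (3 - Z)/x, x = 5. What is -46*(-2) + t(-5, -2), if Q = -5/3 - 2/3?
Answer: 93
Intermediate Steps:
Q = -7/3 (Q = -5*1/3 - 2*1/3 = -5/3 - 2/3 = -7/3 ≈ -2.3333)
t(m, Z) = 3/5 - Z/5 (t(m, Z) = 0/(-7/3) + (3 - Z)/5 = 0*(-3/7) + (3 - Z)*(1/5) = 0 + (3/5 - Z/5) = 3/5 - Z/5)
-46*(-2) + t(-5, -2) = -46*(-2) + (3/5 - 1/5*(-2)) = 92 + (3/5 + 2/5) = 92 + 1 = 93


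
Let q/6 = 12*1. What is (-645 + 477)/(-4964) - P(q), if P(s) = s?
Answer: -89310/1241 ≈ -71.966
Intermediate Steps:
q = 72 (q = 6*(12*1) = 6*12 = 72)
(-645 + 477)/(-4964) - P(q) = (-645 + 477)/(-4964) - 1*72 = -168*(-1/4964) - 72 = 42/1241 - 72 = -89310/1241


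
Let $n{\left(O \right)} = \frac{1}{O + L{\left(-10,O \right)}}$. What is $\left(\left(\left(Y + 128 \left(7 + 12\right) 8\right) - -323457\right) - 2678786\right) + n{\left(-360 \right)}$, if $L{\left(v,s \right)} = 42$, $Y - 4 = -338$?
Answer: $- \frac{742913827}{318} \approx -2.3362 \cdot 10^{6}$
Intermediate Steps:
$Y = -334$ ($Y = 4 - 338 = -334$)
$n{\left(O \right)} = \frac{1}{42 + O}$ ($n{\left(O \right)} = \frac{1}{O + 42} = \frac{1}{42 + O}$)
$\left(\left(\left(Y + 128 \left(7 + 12\right) 8\right) - -323457\right) - 2678786\right) + n{\left(-360 \right)} = \left(\left(\left(-334 + 128 \left(7 + 12\right) 8\right) - -323457\right) - 2678786\right) + \frac{1}{42 - 360} = \left(\left(\left(-334 + 128 \cdot 19 \cdot 8\right) + 323457\right) - 2678786\right) + \frac{1}{-318} = \left(\left(\left(-334 + 128 \cdot 152\right) + 323457\right) - 2678786\right) - \frac{1}{318} = \left(\left(\left(-334 + 19456\right) + 323457\right) - 2678786\right) - \frac{1}{318} = \left(\left(19122 + 323457\right) - 2678786\right) - \frac{1}{318} = \left(342579 - 2678786\right) - \frac{1}{318} = -2336207 - \frac{1}{318} = - \frac{742913827}{318}$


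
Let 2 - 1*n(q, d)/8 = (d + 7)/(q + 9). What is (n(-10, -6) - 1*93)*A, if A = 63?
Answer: -4347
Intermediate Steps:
n(q, d) = 16 - 8*(7 + d)/(9 + q) (n(q, d) = 16 - 8*(d + 7)/(q + 9) = 16 - 8*(7 + d)/(9 + q))
(n(-10, -6) - 1*93)*A = (8*(11 - 1*(-6) + 2*(-10))/(9 - 10) - 1*93)*63 = (8*(11 + 6 - 20)/(-1) - 93)*63 = (8*(-1)*(-3) - 93)*63 = (24 - 93)*63 = -69*63 = -4347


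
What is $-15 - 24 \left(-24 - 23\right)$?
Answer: $1113$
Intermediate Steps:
$-15 - 24 \left(-24 - 23\right) = -15 - -1128 = -15 + 1128 = 1113$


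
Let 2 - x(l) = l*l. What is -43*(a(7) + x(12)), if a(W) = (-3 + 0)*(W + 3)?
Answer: 7396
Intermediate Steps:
a(W) = -9 - 3*W (a(W) = -3*(3 + W) = -9 - 3*W)
x(l) = 2 - l² (x(l) = 2 - l*l = 2 - l²)
-43*(a(7) + x(12)) = -43*((-9 - 3*7) + (2 - 1*12²)) = -43*((-9 - 21) + (2 - 1*144)) = -43*(-30 + (2 - 144)) = -43*(-30 - 142) = -43*(-172) = 7396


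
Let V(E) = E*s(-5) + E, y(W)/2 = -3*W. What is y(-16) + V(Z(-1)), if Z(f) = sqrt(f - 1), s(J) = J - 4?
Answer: 96 - 8*I*sqrt(2) ≈ 96.0 - 11.314*I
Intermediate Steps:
s(J) = -4 + J
Z(f) = sqrt(-1 + f)
y(W) = -6*W (y(W) = 2*(-3*W) = -6*W)
V(E) = -8*E (V(E) = E*(-4 - 5) + E = E*(-9) + E = -9*E + E = -8*E)
y(-16) + V(Z(-1)) = -6*(-16) - 8*sqrt(-1 - 1) = 96 - 8*I*sqrt(2)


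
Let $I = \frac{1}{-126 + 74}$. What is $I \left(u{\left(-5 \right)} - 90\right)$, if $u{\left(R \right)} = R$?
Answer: $\frac{95}{52} \approx 1.8269$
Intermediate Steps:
$I = - \frac{1}{52}$ ($I = \frac{1}{-52} = - \frac{1}{52} \approx -0.019231$)
$I \left(u{\left(-5 \right)} - 90\right) = - \frac{-5 - 90}{52} = \left(- \frac{1}{52}\right) \left(-95\right) = \frac{95}{52}$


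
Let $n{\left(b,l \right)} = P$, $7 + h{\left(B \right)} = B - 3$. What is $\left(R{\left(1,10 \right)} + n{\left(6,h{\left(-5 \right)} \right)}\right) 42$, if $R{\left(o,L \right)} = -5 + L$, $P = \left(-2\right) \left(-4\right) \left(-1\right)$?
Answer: $-126$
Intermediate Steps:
$P = -8$ ($P = 8 \left(-1\right) = -8$)
$h{\left(B \right)} = -10 + B$ ($h{\left(B \right)} = -7 + \left(B - 3\right) = -7 + \left(-3 + B\right) = -10 + B$)
$n{\left(b,l \right)} = -8$
$\left(R{\left(1,10 \right)} + n{\left(6,h{\left(-5 \right)} \right)}\right) 42 = \left(\left(-5 + 10\right) - 8\right) 42 = \left(5 - 8\right) 42 = \left(-3\right) 42 = -126$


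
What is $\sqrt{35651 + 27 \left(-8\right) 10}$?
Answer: $\sqrt{33491} \approx 183.01$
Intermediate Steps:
$\sqrt{35651 + 27 \left(-8\right) 10} = \sqrt{35651 - 2160} = \sqrt{33491}$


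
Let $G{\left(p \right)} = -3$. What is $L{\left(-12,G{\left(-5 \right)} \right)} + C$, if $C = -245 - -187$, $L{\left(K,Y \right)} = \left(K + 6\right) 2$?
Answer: $-70$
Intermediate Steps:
$L{\left(K,Y \right)} = 12 + 2 K$ ($L{\left(K,Y \right)} = \left(6 + K\right) 2 = 12 + 2 K$)
$C = -58$ ($C = -245 + 187 = -58$)
$L{\left(-12,G{\left(-5 \right)} \right)} + C = \left(12 + 2 \left(-12\right)\right) - 58 = \left(12 - 24\right) - 58 = -12 - 58 = -70$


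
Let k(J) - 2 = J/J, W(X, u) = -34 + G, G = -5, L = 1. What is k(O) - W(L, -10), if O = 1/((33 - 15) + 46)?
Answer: 42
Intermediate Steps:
W(X, u) = -39 (W(X, u) = -34 - 5 = -39)
O = 1/64 (O = 1/(18 + 46) = 1/64 ≈ 0.015625)
k(J) = 3 (k(J) = 2 + J/J = 2 + 1 = 3)
k(O) - W(L, -10) = 3 - 1*(-39) = 3 + 39 = 42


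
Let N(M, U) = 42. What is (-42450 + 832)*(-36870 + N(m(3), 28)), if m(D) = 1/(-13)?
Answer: 1532707704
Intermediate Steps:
m(D) = -1/13
(-42450 + 832)*(-36870 + N(m(3), 28)) = (-42450 + 832)*(-36870 + 42) = -41618*(-36828) = 1532707704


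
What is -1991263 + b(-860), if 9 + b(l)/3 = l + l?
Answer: -1996450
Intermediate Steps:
b(l) = -27 + 6*l (b(l) = -27 + 3*(l + l) = -27 + 3*(2*l) = -27 + 6*l)
-1991263 + b(-860) = -1991263 + (-27 + 6*(-860)) = -1991263 + (-27 - 5160) = -1991263 - 5187 = -1996450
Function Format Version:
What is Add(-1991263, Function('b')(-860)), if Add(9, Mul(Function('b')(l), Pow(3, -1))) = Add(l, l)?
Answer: -1996450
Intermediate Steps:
Function('b')(l) = Add(-27, Mul(6, l)) (Function('b')(l) = Add(-27, Mul(3, Add(l, l))) = Add(-27, Mul(3, Mul(2, l))) = Add(-27, Mul(6, l)))
Add(-1991263, Function('b')(-860)) = Add(-1991263, Add(-27, Mul(6, -860))) = Add(-1991263, Add(-27, -5160)) = Add(-1991263, -5187) = -1996450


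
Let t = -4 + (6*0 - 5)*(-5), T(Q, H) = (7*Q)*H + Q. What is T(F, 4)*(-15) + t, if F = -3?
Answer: 1326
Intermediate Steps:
T(Q, H) = Q + 7*H*Q (T(Q, H) = 7*H*Q + Q = Q + 7*H*Q)
t = 21 (t = -4 + (0 - 5)*(-5) = -4 - 5*(-5) = -4 + 25 = 21)
T(F, 4)*(-15) + t = -3*(1 + 7*4)*(-15) + 21 = -3*(1 + 28)*(-15) + 21 = -3*29*(-15) + 21 = -87*(-15) + 21 = 1305 + 21 = 1326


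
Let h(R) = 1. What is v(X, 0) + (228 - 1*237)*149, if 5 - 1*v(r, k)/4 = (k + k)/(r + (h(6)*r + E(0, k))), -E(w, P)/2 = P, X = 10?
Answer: -1321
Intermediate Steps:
E(w, P) = -2*P
v(r, k) = 20 - 8*k/(-2*k + 2*r) (v(r, k) = 20 - 4*(k + k)/(r + (1*r - 2*k)) = 20 - 4*2*k/(r + (r - 2*k)) = 20 - 4*2*k/(-2*k + 2*r) = 20 - 8*k/(-2*k + 2*r))
v(X, 0) + (228 - 1*237)*149 = 4*(-6*0 + 5*10)/(10 - 1*0) + (228 - 1*237)*149 = 4*(0 + 50)/(10 + 0) + (228 - 237)*149 = 4*50/10 - 9*149 = 4*(⅒)*50 - 1341 = 20 - 1341 = -1321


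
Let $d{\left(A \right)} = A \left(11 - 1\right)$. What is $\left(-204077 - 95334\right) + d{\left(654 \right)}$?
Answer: $-292871$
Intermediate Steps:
$d{\left(A \right)} = 10 A$ ($d{\left(A \right)} = A 10 = 10 A$)
$\left(-204077 - 95334\right) + d{\left(654 \right)} = \left(-204077 - 95334\right) + 10 \cdot 654 = \left(-204077 - 95334\right) + 6540 = -299411 + 6540 = -292871$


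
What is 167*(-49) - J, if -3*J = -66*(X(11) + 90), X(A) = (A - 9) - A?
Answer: -9965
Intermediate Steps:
X(A) = -9 (X(A) = (-9 + A) - A = -9)
J = 1782 (J = -(-22)*(-9 + 90) = -(-22)*81 = -⅓*(-5346) = 1782)
167*(-49) - J = 167*(-49) - 1*1782 = -8183 - 1782 = -9965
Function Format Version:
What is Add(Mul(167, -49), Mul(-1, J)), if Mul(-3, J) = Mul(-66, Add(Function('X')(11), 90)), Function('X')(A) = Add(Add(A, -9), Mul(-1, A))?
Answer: -9965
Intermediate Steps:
Function('X')(A) = -9 (Function('X')(A) = Add(Add(-9, A), Mul(-1, A)) = -9)
J = 1782 (J = Mul(Rational(-1, 3), Mul(-66, Add(-9, 90))) = Mul(Rational(-1, 3), Mul(-66, 81)) = Mul(Rational(-1, 3), -5346) = 1782)
Add(Mul(167, -49), Mul(-1, J)) = Add(Mul(167, -49), Mul(-1, 1782)) = Add(-8183, -1782) = -9965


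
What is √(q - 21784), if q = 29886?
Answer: √8102 ≈ 90.011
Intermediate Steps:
√(q - 21784) = √(29886 - 21784) = √8102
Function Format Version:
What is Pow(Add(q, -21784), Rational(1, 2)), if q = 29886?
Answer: Pow(8102, Rational(1, 2)) ≈ 90.011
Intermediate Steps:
Pow(Add(q, -21784), Rational(1, 2)) = Pow(Add(29886, -21784), Rational(1, 2)) = Pow(8102, Rational(1, 2))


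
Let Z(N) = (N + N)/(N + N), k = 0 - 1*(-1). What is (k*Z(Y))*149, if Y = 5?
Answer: 149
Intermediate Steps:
k = 1 (k = 0 + 1 = 1)
Z(N) = 1 (Z(N) = (2*N)/((2*N)) = (2*N)*(1/(2*N)) = 1)
(k*Z(Y))*149 = (1*1)*149 = 1*149 = 149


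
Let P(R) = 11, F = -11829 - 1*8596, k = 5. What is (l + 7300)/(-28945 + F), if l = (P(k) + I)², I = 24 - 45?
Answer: -740/4937 ≈ -0.14989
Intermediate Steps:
F = -20425 (F = -11829 - 8596 = -20425)
I = -21
l = 100 (l = (11 - 21)² = (-10)² = 100)
(l + 7300)/(-28945 + F) = (100 + 7300)/(-28945 - 20425) = 7400/(-49370) = 7400*(-1/49370) = -740/4937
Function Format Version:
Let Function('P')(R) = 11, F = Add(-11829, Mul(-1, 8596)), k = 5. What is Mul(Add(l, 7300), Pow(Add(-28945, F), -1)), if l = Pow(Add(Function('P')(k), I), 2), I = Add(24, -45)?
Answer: Rational(-740, 4937) ≈ -0.14989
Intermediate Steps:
F = -20425 (F = Add(-11829, -8596) = -20425)
I = -21
l = 100 (l = Pow(Add(11, -21), 2) = Pow(-10, 2) = 100)
Mul(Add(l, 7300), Pow(Add(-28945, F), -1)) = Mul(Add(100, 7300), Pow(Add(-28945, -20425), -1)) = Mul(7400, Pow(-49370, -1)) = Mul(7400, Rational(-1, 49370)) = Rational(-740, 4937)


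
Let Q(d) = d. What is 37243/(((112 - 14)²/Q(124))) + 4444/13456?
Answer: 3886516523/8076964 ≈ 481.19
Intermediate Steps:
37243/(((112 - 14)²/Q(124))) + 4444/13456 = 37243/(((112 - 14)²/124)) + 4444/13456 = 37243/((98²*(1/124))) + 4444*(1/13456) = 37243/((9604*(1/124))) + 1111/3364 = 37243/(2401/31) + 1111/3364 = 37243*(31/2401) + 1111/3364 = 1154533/2401 + 1111/3364 = 3886516523/8076964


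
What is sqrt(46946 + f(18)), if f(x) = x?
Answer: 2*sqrt(11741) ≈ 216.71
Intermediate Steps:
sqrt(46946 + f(18)) = sqrt(46946 + 18) = sqrt(46964) = 2*sqrt(11741)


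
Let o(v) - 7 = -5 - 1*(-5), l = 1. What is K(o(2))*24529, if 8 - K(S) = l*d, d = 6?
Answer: 49058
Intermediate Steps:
o(v) = 7 (o(v) = 7 + (-5 - 1*(-5)) = 7 + (-5 + 5) = 7 + 0 = 7)
K(S) = 2 (K(S) = 8 - 6 = 2)
K(o(2))*24529 = 2*24529 = 49058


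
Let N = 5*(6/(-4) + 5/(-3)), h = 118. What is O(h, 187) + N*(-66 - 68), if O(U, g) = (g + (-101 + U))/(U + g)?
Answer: 1941937/915 ≈ 2122.3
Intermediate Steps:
N = -95/6 (N = 5*(6*(-¼) + 5*(-⅓)) = 5*(-3/2 - 5/3) = 5*(-19/6) = -95/6 ≈ -15.833)
O(U, g) = (-101 + U + g)/(U + g)
O(h, 187) + N*(-66 - 68) = (-101 + 118 + 187)/(118 + 187) - 95*(-66 - 68)/6 = 204/305 - 95/6*(-134) = (1/305)*204 + 6365/3 = 204/305 + 6365/3 = 1941937/915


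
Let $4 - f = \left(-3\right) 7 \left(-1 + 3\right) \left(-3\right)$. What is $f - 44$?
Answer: $-166$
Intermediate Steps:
$f = -122$ ($f = 4 - \left(-3\right) 7 \left(-1 + 3\right) \left(-3\right) = 4 - - 21 \cdot 2 \left(-3\right) = 4 - \left(-21\right) \left(-6\right) = 4 - 126 = -122$)
$f - 44 = -122 - 44 = -166$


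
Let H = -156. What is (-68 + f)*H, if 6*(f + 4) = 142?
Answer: 7540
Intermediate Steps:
f = 59/3 (f = -4 + (⅙)*142 = -4 + 71/3 = 59/3 ≈ 19.667)
(-68 + f)*H = (-68 + 59/3)*(-156) = -145/3*(-156) = 7540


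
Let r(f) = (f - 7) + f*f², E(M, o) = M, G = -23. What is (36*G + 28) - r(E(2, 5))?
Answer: -803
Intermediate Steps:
r(f) = -7 + f + f³ (r(f) = (-7 + f) + f³ = -7 + f + f³)
(36*G + 28) - r(E(2, 5)) = (36*(-23) + 28) - (-7 + 2 + 2³) = (-828 + 28) - (-7 + 2 + 8) = -800 - 1*3 = -800 - 3 = -803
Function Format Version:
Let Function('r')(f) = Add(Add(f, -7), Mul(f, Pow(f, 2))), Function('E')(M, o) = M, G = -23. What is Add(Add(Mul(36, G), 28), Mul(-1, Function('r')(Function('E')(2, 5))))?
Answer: -803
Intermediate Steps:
Function('r')(f) = Add(-7, f, Pow(f, 3)) (Function('r')(f) = Add(Add(-7, f), Pow(f, 3)) = Add(-7, f, Pow(f, 3)))
Add(Add(Mul(36, G), 28), Mul(-1, Function('r')(Function('E')(2, 5)))) = Add(Add(Mul(36, -23), 28), Mul(-1, Add(-7, 2, Pow(2, 3)))) = Add(Add(-828, 28), Mul(-1, Add(-7, 2, 8))) = Add(-800, Mul(-1, 3)) = Add(-800, -3) = -803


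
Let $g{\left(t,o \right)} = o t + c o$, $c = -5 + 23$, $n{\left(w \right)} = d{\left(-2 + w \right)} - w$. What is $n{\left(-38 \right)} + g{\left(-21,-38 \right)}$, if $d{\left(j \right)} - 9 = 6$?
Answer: $167$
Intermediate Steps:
$d{\left(j \right)} = 15$ ($d{\left(j \right)} = 9 + 6 = 15$)
$n{\left(w \right)} = 15 - w$
$c = 18$
$g{\left(t,o \right)} = 18 o + o t$ ($g{\left(t,o \right)} = o t + 18 o = 18 o + o t$)
$n{\left(-38 \right)} + g{\left(-21,-38 \right)} = \left(15 - -38\right) - 38 \left(18 - 21\right) = \left(15 + 38\right) - -114 = 53 + 114 = 167$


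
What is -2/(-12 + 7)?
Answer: ⅖ ≈ 0.40000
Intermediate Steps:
-2/(-12 + 7) = -2/(-5) = -⅕*(-2) = ⅖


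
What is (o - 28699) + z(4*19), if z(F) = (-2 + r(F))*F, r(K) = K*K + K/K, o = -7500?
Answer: 402701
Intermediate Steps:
r(K) = 1 + K² (r(K) = K² + 1 = 1 + K²)
z(F) = F*(-1 + F²) (z(F) = (-2 + (1 + F²))*F = (-1 + F²)*F = F*(-1 + F²))
(o - 28699) + z(4*19) = (-7500 - 28699) + ((4*19)³ - 4*19) = -36199 + (76³ - 1*76) = -36199 + (438976 - 76) = -36199 + 438900 = 402701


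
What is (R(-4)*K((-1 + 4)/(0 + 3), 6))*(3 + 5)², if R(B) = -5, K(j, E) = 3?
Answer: -960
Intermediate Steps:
(R(-4)*K((-1 + 4)/(0 + 3), 6))*(3 + 5)² = (-5*3)*(3 + 5)² = -15*8² = -15*64 = -960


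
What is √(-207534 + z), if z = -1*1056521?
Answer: I*√1264055 ≈ 1124.3*I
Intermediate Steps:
z = -1056521
√(-207534 + z) = √(-207534 - 1056521) = √(-1264055) = I*√1264055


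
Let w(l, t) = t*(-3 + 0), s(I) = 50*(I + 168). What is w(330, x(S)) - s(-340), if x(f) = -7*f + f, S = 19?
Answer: 8942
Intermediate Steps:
s(I) = 8400 + 50*I (s(I) = 50*(168 + I) = 8400 + 50*I)
x(f) = -6*f
w(l, t) = -3*t (w(l, t) = t*(-3) = -3*t)
w(330, x(S)) - s(-340) = -(-18)*19 - (8400 + 50*(-340)) = -3*(-114) - (8400 - 17000) = 342 - 1*(-8600) = 342 + 8600 = 8942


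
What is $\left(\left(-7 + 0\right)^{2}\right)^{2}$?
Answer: $2401$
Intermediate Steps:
$\left(\left(-7 + 0\right)^{2}\right)^{2} = \left(\left(-7\right)^{2}\right)^{2} = 49^{2} = 2401$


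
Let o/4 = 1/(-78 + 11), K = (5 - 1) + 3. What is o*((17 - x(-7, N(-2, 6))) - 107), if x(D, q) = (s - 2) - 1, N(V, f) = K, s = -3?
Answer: 336/67 ≈ 5.0149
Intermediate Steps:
K = 7 (K = 4 + 3 = 7)
N(V, f) = 7
o = -4/67 (o = 4/(-78 + 11) = 4/(-67) = 4*(-1/67) = -4/67 ≈ -0.059702)
x(D, q) = -6 (x(D, q) = (-3 - 2) - 1 = -5 - 1 = -6)
o*((17 - x(-7, N(-2, 6))) - 107) = -4*((17 - 1*(-6)) - 107)/67 = -4*((17 + 6) - 107)/67 = -4*(23 - 107)/67 = -4/67*(-84) = 336/67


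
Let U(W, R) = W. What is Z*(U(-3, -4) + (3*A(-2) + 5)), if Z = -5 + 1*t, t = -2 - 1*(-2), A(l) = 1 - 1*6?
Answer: 65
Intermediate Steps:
A(l) = -5 (A(l) = 1 - 6 = -5)
t = 0 (t = -2 + 2 = 0)
Z = -5 (Z = -5 + 1*0 = -5 + 0 = -5)
Z*(U(-3, -4) + (3*A(-2) + 5)) = -5*(-3 + (3*(-5) + 5)) = -5*(-3 + (-15 + 5)) = -5*(-3 - 10) = -5*(-13) = 65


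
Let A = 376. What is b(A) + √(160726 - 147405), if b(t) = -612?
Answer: -612 + √13321 ≈ -496.58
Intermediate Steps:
b(A) + √(160726 - 147405) = -612 + √(160726 - 147405) = -612 + √13321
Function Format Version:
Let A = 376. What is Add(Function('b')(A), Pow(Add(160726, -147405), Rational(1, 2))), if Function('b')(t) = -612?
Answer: Add(-612, Pow(13321, Rational(1, 2))) ≈ -496.58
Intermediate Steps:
Add(Function('b')(A), Pow(Add(160726, -147405), Rational(1, 2))) = Add(-612, Pow(Add(160726, -147405), Rational(1, 2))) = Add(-612, Pow(13321, Rational(1, 2)))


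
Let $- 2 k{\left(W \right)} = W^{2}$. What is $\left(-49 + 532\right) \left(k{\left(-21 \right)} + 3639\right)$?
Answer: $\frac{3302271}{2} \approx 1.6511 \cdot 10^{6}$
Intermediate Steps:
$k{\left(W \right)} = - \frac{W^{2}}{2}$
$\left(-49 + 532\right) \left(k{\left(-21 \right)} + 3639\right) = \left(-49 + 532\right) \left(- \frac{\left(-21\right)^{2}}{2} + 3639\right) = 483 \left(\left(- \frac{1}{2}\right) 441 + 3639\right) = 483 \left(- \frac{441}{2} + 3639\right) = 483 \cdot \frac{6837}{2} = \frac{3302271}{2}$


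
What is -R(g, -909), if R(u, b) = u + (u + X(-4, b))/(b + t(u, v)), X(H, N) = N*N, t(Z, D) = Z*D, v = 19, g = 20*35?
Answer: -9500681/12391 ≈ -766.74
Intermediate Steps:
g = 700
t(Z, D) = D*Z
X(H, N) = N**2
R(u, b) = u + (u + b**2)/(b + 19*u)
-R(g, -909) = -(700 + (-909)**2 + 19*700**2 - 909*700)/(-909 + 19*700) = -(700 + 826281 + 19*490000 - 636300)/(-909 + 13300) = -(700 + 826281 + 9310000 - 636300)/12391 = -9500681/12391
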